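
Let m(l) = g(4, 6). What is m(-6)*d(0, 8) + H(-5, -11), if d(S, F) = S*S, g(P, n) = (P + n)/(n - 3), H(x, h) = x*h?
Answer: 55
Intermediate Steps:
H(x, h) = h*x
g(P, n) = (P + n)/(-3 + n)
m(l) = 10/3 (m(l) = (4 + 6)/(-3 + 6) = 10/3)
d(S, F) = S²
m(-6)*d(0, 8) + H(-5, -11) = (10/3)*0² - 11*(-5) = (10/3)*0 + 55 = 0 + 55 = 55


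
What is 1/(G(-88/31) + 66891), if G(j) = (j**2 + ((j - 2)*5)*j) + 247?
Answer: 961/64593362 ≈ 1.4878e-5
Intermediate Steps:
G(j) = 247 + j**2 + j*(-10 + 5*j) (G(j) = (j**2 + ((-2 + j)*5)*j) + 247 = (j**2 + (-10 + 5*j)*j) + 247 = (j**2 + j*(-10 + 5*j)) + 247 = 247 + j**2 + j*(-10 + 5*j))
1/(G(-88/31) + 66891) = 1/((247 - (-880)/31 + 6*(-88/31)**2) + 66891) = 1/((247 - (-880)/31 + 6*(-88*1/31)**2) + 66891) = 1/((247 - 10*(-88/31) + 6*(-88/31)**2) + 66891) = 1/((247 + 880/31 + 6*(7744/961)) + 66891) = 1/((247 + 880/31 + 46464/961) + 66891) = 1/(311111/961 + 66891) = 1/(64593362/961) = 961/64593362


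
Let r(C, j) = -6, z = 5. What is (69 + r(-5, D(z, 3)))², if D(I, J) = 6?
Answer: 3969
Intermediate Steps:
(69 + r(-5, D(z, 3)))² = (69 - 6)² = 63² = 3969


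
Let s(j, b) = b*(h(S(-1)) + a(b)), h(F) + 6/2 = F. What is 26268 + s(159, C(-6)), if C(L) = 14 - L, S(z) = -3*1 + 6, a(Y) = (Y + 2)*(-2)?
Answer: 25388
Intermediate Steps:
a(Y) = -4 - 2*Y (a(Y) = (2 + Y)*(-2) = -4 - 2*Y)
S(z) = 3 (S(z) = -3 + 6 = 3)
h(F) = -3 + F
s(j, b) = b*(-4 - 2*b) (s(j, b) = b*((-3 + 3) + (-4 - 2*b)) = b*(0 + (-4 - 2*b)) = b*(-4 - 2*b))
26268 + s(159, C(-6)) = 26268 - 2*(14 - 1*(-6))*(2 + (14 - 1*(-6))) = 26268 - 2*(14 + 6)*(2 + (14 + 6)) = 26268 - 2*20*(2 + 20) = 26268 - 2*20*22 = 26268 - 880 = 25388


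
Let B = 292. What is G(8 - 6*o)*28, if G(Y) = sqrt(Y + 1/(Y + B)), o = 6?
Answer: 7*I*sqrt(487806)/33 ≈ 148.15*I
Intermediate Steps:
G(Y) = sqrt(Y + 1/(292 + Y)) (G(Y) = sqrt(Y + 1/(Y + 292)) = sqrt(Y + 1/(292 + Y)))
G(8 - 6*o)*28 = sqrt((1 + (8 - 6*6)*(292 + (8 - 6*6)))/(292 + (8 - 6*6)))*28 = sqrt((1 + (8 - 36)*(292 + (8 - 36)))/(292 + (8 - 36)))*28 = sqrt((1 - 28*(292 - 28))/(292 - 28))*28 = sqrt((1 - 28*264)/264)*28 = sqrt((1 - 7392)/264)*28 = sqrt((1/264)*(-7391))*28 = sqrt(-7391/264)*28 = (I*sqrt(487806)/132)*28 = 7*I*sqrt(487806)/33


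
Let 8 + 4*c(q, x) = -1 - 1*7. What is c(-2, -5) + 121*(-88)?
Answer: -10652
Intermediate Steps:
c(q, x) = -4 (c(q, x) = -2 + (-1 - 1*7)/4 = -2 + (-1 - 7)/4 = -2 + (¼)*(-8) = -2 - 2 = -4)
c(-2, -5) + 121*(-88) = -4 + 121*(-88) = -4 - 10648 = -10652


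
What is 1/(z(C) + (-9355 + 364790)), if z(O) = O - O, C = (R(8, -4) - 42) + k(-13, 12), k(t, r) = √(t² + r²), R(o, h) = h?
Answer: 1/355435 ≈ 2.8135e-6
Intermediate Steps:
k(t, r) = √(r² + t²)
C = -46 + √313 (C = (-4 - 42) + √(12² + (-13)²) = -46 + √(144 + 169) = -46 + √313 ≈ -28.308)
z(O) = 0
1/(z(C) + (-9355 + 364790)) = 1/(0 + (-9355 + 364790)) = 1/(0 + 355435) = 1/355435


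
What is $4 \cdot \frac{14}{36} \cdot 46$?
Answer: $\frac{644}{9} \approx 71.556$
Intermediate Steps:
$4 \cdot \frac{14}{36} \cdot 46 = 4 \cdot 14 \cdot \frac{1}{36} \cdot 46 = 4 \cdot \frac{7}{18} \cdot 46 = \frac{14}{9} \cdot 46 = \frac{644}{9}$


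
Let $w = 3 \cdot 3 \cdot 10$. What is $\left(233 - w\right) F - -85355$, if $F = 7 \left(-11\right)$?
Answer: $74344$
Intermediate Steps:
$F = -77$
$w = 90$ ($w = 9 \cdot 10 = 90$)
$\left(233 - w\right) F - -85355 = \left(233 - 90\right) \left(-77\right) - -85355 = \left(233 - 90\right) \left(-77\right) + 85355 = 143 \left(-77\right) + 85355 = -11011 + 85355 = 74344$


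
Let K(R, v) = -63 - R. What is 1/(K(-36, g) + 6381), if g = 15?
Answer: 1/6354 ≈ 0.00015738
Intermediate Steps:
1/(K(-36, g) + 6381) = 1/((-63 - 1*(-36)) + 6381) = 1/((-63 + 36) + 6381) = 1/(-27 + 6381) = 1/6354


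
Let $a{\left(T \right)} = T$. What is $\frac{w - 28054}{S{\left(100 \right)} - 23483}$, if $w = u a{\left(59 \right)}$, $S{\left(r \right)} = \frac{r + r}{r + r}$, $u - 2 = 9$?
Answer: $\frac{27405}{23482} \approx 1.1671$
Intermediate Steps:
$u = 11$ ($u = 2 + 9 = 11$)
$S{\left(r \right)} = 1$ ($S{\left(r \right)} = \frac{2 r}{2 r} = 2 r \frac{1}{2 r} = 1$)
$w = 649$ ($w = 11 \cdot 59 = 649$)
$\frac{w - 28054}{S{\left(100 \right)} - 23483} = \frac{649 - 28054}{1 - 23483} = - \frac{27405}{-23482} = \left(-27405\right) \left(- \frac{1}{23482}\right) = \frac{27405}{23482}$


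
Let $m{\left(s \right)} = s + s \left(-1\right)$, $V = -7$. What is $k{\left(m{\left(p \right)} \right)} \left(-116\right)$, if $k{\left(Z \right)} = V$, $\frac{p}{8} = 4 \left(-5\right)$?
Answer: $812$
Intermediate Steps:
$p = -160$ ($p = 8 \cdot 4 \left(-5\right) = 8 \left(-20\right) = -160$)
$m{\left(s \right)} = 0$ ($m{\left(s \right)} = s - s = 0$)
$k{\left(Z \right)} = -7$
$k{\left(m{\left(p \right)} \right)} \left(-116\right) = \left(-7\right) \left(-116\right) = 812$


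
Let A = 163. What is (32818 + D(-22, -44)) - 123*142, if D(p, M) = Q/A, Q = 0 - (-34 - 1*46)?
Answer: 2502456/163 ≈ 15352.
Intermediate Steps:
Q = 80 (Q = 0 - (-34 - 46) = 0 - 1*(-80) = 0 + 80 = 80)
D(p, M) = 80/163
(32818 + D(-22, -44)) - 123*142 = (32818 + 80/163) - 123*142 = 5349414/163 - 17466 = 2502456/163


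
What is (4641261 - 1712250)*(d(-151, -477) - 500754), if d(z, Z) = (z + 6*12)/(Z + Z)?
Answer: -466414966694869/318 ≈ -1.4667e+12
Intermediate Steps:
d(z, Z) = (72 + z)/(2*Z) (d(z, Z) = (z + 72)/((2*Z)) = (72 + z)*(1/(2*Z)) = (72 + z)/(2*Z))
(4641261 - 1712250)*(d(-151, -477) - 500754) = (4641261 - 1712250)*((1/2)*(72 - 151)/(-477) - 500754) = 2929011*((1/2)*(-1/477)*(-79) - 500754) = 2929011*(79/954 - 500754) = 2929011*(-477719237/954) = -466414966694869/318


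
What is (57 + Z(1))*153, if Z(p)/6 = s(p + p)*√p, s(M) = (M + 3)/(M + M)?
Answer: 19737/2 ≈ 9868.5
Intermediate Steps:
s(M) = (3 + M)/(2*M) (s(M) = (3 + M)/((2*M)) = (3 + M)*(1/(2*M)) = (3 + M)/(2*M))
Z(p) = 3*(3 + 2*p)/(2*√p) (Z(p) = 6*(((3 + (p + p))/(2*(p + p)))*√p) = 6*(((3 + 2*p)/(2*((2*p))))*√p) = 6*(((1/(2*p))*(3 + 2*p)/2)*√p) = 6*(((3 + 2*p)/(4*p))*√p) = 6*((3 + 2*p)/(4*√p)) = 3*(3 + 2*p)/(2*√p))
(57 + Z(1))*153 = (57 + 3*(3 + 2*1)/(2*√1))*153 = (57 + (3/2)*1*(3 + 2))*153 = (57 + (3/2)*1*5)*153 = (57 + 15/2)*153 = (129/2)*153 = 19737/2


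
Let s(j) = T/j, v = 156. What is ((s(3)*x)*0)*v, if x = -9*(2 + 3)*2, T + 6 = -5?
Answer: 0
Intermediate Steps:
T = -11 (T = -6 - 5 = -11)
x = -90 (x = -9*5*2 = -3*15*2 = -45*2 = -90)
s(j) = -11/j
((s(3)*x)*0)*v = ((-11/3*(-90))*0)*156 = ((-11*⅓*(-90))*0)*156 = (-11/3*(-90)*0)*156 = (330*0)*156 = 0*156 = 0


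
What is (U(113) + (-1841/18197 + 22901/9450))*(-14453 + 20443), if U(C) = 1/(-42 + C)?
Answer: 17086197655213/1220927715 ≈ 13994.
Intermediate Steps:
(U(113) + (-1841/18197 + 22901/9450))*(-14453 + 20443) = (1/(-42 + 113) + (-1841/18197 + 22901/9450))*(-14453 + 20443) = (1/71 + (-1841*1/18197 + 22901*(1/9450)))*5990 = (1/71 + (-1841/18197 + 22901/9450))*5990 = (1/71 + 399332047/171961650)*5990 = (28524536987/12209277150)*5990 = 17086197655213/1220927715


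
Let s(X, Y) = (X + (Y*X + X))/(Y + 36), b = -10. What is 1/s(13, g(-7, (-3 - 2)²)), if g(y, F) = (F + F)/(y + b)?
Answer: -281/104 ≈ -2.7019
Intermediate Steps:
g(y, F) = 2*F/(-10 + y) (g(y, F) = (F + F)/(y - 10) = (2*F)/(-10 + y) = 2*F/(-10 + y))
s(X, Y) = (2*X + X*Y)/(36 + Y) (s(X, Y) = (X + (X*Y + X))/(36 + Y) = (X + (X + X*Y))/(36 + Y) = (2*X + X*Y)/(36 + Y))
1/s(13, g(-7, (-3 - 2)²)) = 1/(13*(2 + 2*(-3 - 2)²/(-10 - 7))/(36 + 2*(-3 - 2)²/(-10 - 7))) = 1/(13*(2 + 2*(-5)²/(-17))/(36 + 2*(-5)²/(-17))) = 1/(13*(2 + 2*25*(-1/17))/(36 + 2*25*(-1/17))) = 1/(13*(2 - 50/17)/(36 - 50/17)) = 1/(13*(-16/17)/(562/17)) = 1/(13*(17/562)*(-16/17)) = 1/(-104/281) = -281/104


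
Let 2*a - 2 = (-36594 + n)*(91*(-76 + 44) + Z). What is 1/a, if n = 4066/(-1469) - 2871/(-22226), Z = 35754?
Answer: -32649994/19621125003250119 ≈ -1.6640e-9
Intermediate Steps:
n = -86153417/32649994 (n = 4066*(-1/1469) - 2871*(-1/22226) = -4066/1469 + 2871/22226 = -86153417/32649994 ≈ -2.6387)
a = -19621125003250119/32649994 (a = 1 + ((-36594 - 86153417/32649994)*(91*(-76 + 44) + 35754))/2 = 1 + (-1194880033853*(91*(-32) + 35754)/32649994)/2 = 1 + (-1194880033853*(-2912 + 35754)/32649994)/2 = 1 + (-1194880033853/32649994*32842)/2 = 1 + (½)*(-19621125035900113/16324997) = 1 - 19621125035900113/32649994 = -19621125003250119/32649994 ≈ -6.0095e+8)
1/a = 1/(-19621125003250119/32649994) = -32649994/19621125003250119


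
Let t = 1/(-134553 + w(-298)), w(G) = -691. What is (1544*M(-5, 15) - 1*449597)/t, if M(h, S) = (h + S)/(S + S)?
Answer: 182207073268/3 ≈ 6.0736e+10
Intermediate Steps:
M(h, S) = (S + h)/(2*S) (M(h, S) = (S + h)/((2*S)) = (S + h)*(1/(2*S)) = (S + h)/(2*S))
t = -1/135244 (t = 1/(-134553 - 691) = 1/(-135244) = -1/135244 ≈ -7.3940e-6)
(1544*M(-5, 15) - 1*449597)/t = (1544*((1/2)*(15 - 5)/15) - 1*449597)/(-1/135244) = (1544*((1/2)*(1/15)*10) - 449597)*(-135244) = (1544*(1/3) - 449597)*(-135244) = (1544/3 - 449597)*(-135244) = -1347247/3*(-135244) = 182207073268/3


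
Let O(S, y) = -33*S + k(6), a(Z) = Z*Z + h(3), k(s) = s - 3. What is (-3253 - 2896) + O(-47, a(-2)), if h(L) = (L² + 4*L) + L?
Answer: -4595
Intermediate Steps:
k(s) = -3 + s
h(L) = L² + 5*L
a(Z) = 24 + Z² (a(Z) = Z*Z + 3*(5 + 3) = Z² + 3*8 = Z² + 24 = 24 + Z²)
O(S, y) = 3 - 33*S (O(S, y) = -33*S + (-3 + 6) = -33*S + 3 = 3 - 33*S)
(-3253 - 2896) + O(-47, a(-2)) = (-3253 - 2896) + (3 - 33*(-47)) = -6149 + (3 + 1551) = -6149 + 1554 = -4595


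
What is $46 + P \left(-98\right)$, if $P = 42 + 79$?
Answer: $-11812$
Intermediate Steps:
$P = 121$
$46 + P \left(-98\right) = 46 + 121 \left(-98\right) = 46 - 11858 = -11812$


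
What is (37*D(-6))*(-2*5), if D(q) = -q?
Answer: -2220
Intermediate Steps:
(37*D(-6))*(-2*5) = (37*(-1*(-6)))*(-2*5) = (37*6)*(-10) = 222*(-10) = -2220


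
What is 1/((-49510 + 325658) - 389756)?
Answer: -1/113608 ≈ -8.8022e-6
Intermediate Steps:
1/((-49510 + 325658) - 389756) = 1/(276148 - 389756) = 1/(-113608) = -1/113608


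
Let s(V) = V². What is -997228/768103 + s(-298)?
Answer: 68209621584/768103 ≈ 88803.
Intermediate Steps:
-997228/768103 + s(-298) = -997228/768103 + (-298)² = -997228*1/768103 + 88804 = -997228/768103 + 88804 = 68209621584/768103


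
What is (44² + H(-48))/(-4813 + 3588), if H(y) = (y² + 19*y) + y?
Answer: -656/245 ≈ -2.6776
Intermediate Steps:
H(y) = y² + 20*y
(44² + H(-48))/(-4813 + 3588) = (44² - 48*(20 - 48))/(-4813 + 3588) = (1936 - 48*(-28))/(-1225) = (1936 + 1344)*(-1/1225) = 3280*(-1/1225) = -656/245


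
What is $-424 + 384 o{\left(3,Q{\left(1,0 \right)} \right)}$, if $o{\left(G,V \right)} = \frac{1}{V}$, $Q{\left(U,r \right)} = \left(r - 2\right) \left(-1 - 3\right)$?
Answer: $-376$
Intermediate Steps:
$Q{\left(U,r \right)} = 8 - 4 r$ ($Q{\left(U,r \right)} = \left(-2 + r\right) \left(-4\right) = 8 - 4 r$)
$-424 + 384 o{\left(3,Q{\left(1,0 \right)} \right)} = -424 + \frac{384}{8 - 0} = -424 + \frac{384}{8 + 0} = -424 + \frac{384}{8} = -424 + 384 \cdot \frac{1}{8} = -424 + 48 = -376$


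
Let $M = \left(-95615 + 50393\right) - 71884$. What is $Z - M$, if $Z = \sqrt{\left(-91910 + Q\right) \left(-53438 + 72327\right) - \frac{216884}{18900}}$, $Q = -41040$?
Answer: $117106 + \frac{i \sqrt{249183004412391}}{315} \approx 1.1711 \cdot 10^{5} + 50113.0 i$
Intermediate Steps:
$M = -117106$ ($M = -45222 - 71884 = -117106$)
$Z = \frac{i \sqrt{249183004412391}}{315}$ ($Z = \sqrt{\left(-91910 - 41040\right) \left(-53438 + 72327\right) - \frac{216884}{18900}} = \sqrt{\left(-132950\right) 18889 - \frac{54221}{4725}} = \sqrt{-2511292550 - \frac{54221}{4725}} = \sqrt{- \frac{11865857352971}{4725}} = \frac{i \sqrt{249183004412391}}{315} \approx 50113.0 i$)
$Z - M = \frac{i \sqrt{249183004412391}}{315} - -117106 = \frac{i \sqrt{249183004412391}}{315} + 117106 = 117106 + \frac{i \sqrt{249183004412391}}{315}$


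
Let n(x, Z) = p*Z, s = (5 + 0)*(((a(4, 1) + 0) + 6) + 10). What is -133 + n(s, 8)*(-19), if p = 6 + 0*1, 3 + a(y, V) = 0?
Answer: -1045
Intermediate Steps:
a(y, V) = -3 (a(y, V) = -3 + 0 = -3)
p = 6 (p = 6 + 0 = 6)
s = 65 (s = (5 + 0)*(((-3 + 0) + 6) + 10) = 5*((-3 + 6) + 10) = 5*(3 + 10) = 5*13 = 65)
n(x, Z) = 6*Z
-133 + n(s, 8)*(-19) = -133 + (6*8)*(-19) = -133 + 48*(-19) = -133 - 912 = -1045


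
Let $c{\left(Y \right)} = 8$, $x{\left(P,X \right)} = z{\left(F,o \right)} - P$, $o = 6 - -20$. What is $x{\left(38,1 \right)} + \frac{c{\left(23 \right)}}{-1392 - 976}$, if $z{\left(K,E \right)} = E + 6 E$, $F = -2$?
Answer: $\frac{42623}{296} \approx 144.0$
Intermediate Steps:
$o = 26$ ($o = 6 + 20 = 26$)
$z{\left(K,E \right)} = 7 E$
$x{\left(P,X \right)} = 182 - P$ ($x{\left(P,X \right)} = 7 \cdot 26 - P = 182 - P$)
$x{\left(38,1 \right)} + \frac{c{\left(23 \right)}}{-1392 - 976} = \left(182 - 38\right) + \frac{8}{-1392 - 976} = \left(182 - 38\right) + \frac{8}{-2368} = 144 + 8 \left(- \frac{1}{2368}\right) = 144 - \frac{1}{296} = \frac{42623}{296}$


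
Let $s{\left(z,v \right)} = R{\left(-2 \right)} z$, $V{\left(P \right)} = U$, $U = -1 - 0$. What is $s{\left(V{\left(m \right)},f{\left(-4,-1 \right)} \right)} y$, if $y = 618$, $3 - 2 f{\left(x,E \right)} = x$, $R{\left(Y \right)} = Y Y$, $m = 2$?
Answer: $-2472$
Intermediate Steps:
$R{\left(Y \right)} = Y^{2}$
$U = -1$ ($U = -1 + 0 = -1$)
$f{\left(x,E \right)} = \frac{3}{2} - \frac{x}{2}$
$V{\left(P \right)} = -1$
$s{\left(z,v \right)} = 4 z$ ($s{\left(z,v \right)} = \left(-2\right)^{2} z = 4 z$)
$s{\left(V{\left(m \right)},f{\left(-4,-1 \right)} \right)} y = 4 \left(-1\right) 618 = \left(-4\right) 618 = -2472$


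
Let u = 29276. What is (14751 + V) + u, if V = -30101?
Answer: 13926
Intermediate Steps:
(14751 + V) + u = (14751 - 30101) + 29276 = -15350 + 29276 = 13926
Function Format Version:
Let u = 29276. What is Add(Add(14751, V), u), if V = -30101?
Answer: 13926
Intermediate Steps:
Add(Add(14751, V), u) = Add(Add(14751, -30101), 29276) = Add(-15350, 29276) = 13926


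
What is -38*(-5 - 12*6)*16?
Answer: 46816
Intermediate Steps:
-38*(-5 - 12*6)*16 = -38*(-5 - 2*36)*16 = -38*(-5 - 72)*16 = -38*(-77)*16 = 2926*16 = 46816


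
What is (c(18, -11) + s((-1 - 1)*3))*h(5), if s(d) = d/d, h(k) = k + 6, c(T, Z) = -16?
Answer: -165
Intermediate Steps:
h(k) = 6 + k
s(d) = 1
(c(18, -11) + s((-1 - 1)*3))*h(5) = (-16 + 1)*(6 + 5) = -15*11 = -165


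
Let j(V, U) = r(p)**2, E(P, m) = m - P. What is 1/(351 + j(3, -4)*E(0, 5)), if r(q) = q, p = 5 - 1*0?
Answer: 1/476 ≈ 0.0021008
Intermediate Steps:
p = 5 (p = 5 + 0 = 5)
j(V, U) = 25 (j(V, U) = 5**2 = 25)
1/(351 + j(3, -4)*E(0, 5)) = 1/(351 + 25*(5 - 1*0)) = 1/(351 + 25*(5 + 0)) = 1/(351 + 25*5) = 1/(351 + 125) = 1/476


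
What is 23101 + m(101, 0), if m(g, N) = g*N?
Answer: 23101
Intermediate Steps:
m(g, N) = N*g
23101 + m(101, 0) = 23101 + 0*101 = 23101 + 0 = 23101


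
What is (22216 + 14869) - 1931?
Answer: 35154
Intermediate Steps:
(22216 + 14869) - 1931 = 37085 - 1931 = 35154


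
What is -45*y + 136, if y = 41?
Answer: -1709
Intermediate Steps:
-45*y + 136 = -45*41 + 136 = -1845 + 136 = -1709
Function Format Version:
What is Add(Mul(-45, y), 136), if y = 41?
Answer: -1709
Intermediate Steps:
Add(Mul(-45, y), 136) = Add(Mul(-45, 41), 136) = Add(-1845, 136) = -1709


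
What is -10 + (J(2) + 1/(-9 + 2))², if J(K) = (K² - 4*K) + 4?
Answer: -489/49 ≈ -9.9796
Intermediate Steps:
J(K) = 4 + K² - 4*K
-10 + (J(2) + 1/(-9 + 2))² = -10 + ((4 + 2² - 4*2) + 1/(-9 + 2))² = -10 + ((4 + 4 - 8) + 1/(-7))² = -10 + (0 - ⅐)² = -10 + (-⅐)² = -10 + 1/49 = -489/49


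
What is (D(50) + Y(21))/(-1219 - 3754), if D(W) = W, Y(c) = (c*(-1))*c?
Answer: 391/4973 ≈ 0.078625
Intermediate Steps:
Y(c) = -c² (Y(c) = (-c)*c = -c²)
(D(50) + Y(21))/(-1219 - 3754) = (50 - 1*21²)/(-1219 - 3754) = (50 - 1*441)/(-4973) = (50 - 441)*(-1/4973) = -391*(-1/4973) = 391/4973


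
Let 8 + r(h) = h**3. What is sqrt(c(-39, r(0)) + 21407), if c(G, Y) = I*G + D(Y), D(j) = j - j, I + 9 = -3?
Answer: 25*sqrt(35) ≈ 147.90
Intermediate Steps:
I = -12 (I = -9 - 3 = -12)
D(j) = 0
r(h) = -8 + h**3
c(G, Y) = -12*G (c(G, Y) = -12*G + 0 = -12*G)
sqrt(c(-39, r(0)) + 21407) = sqrt(-12*(-39) + 21407) = sqrt(468 + 21407) = sqrt(21875) = 25*sqrt(35)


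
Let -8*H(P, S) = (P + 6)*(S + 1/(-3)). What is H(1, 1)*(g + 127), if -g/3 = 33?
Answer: -49/3 ≈ -16.333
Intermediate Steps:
H(P, S) = -(6 + P)*(-1/3 + S)/8 (H(P, S) = -(P + 6)*(S + 1/(-3))/8 = -(6 + P)*(S - 1/3)/8 = -(6 + P)*(-1/3 + S)/8)
g = -99 (g = -3*33 = -99)
H(1, 1)*(g + 127) = (1/4 - 3/4*1 + (1/24)*1 - 1/8*1*1)*(-99 + 127) = (1/4 - 3/4 + 1/24 - 1/8)*28 = -7/12*28 = -49/3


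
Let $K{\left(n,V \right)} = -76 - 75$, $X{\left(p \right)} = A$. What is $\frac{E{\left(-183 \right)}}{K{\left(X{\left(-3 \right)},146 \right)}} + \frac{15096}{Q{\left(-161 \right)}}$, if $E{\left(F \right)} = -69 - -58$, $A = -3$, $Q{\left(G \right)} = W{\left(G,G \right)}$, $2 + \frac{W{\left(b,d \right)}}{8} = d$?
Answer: $- \frac{283144}{24613} \approx -11.504$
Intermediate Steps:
$W{\left(b,d \right)} = -16 + 8 d$
$Q{\left(G \right)} = -16 + 8 G$
$X{\left(p \right)} = -3$
$K{\left(n,V \right)} = -151$
$E{\left(F \right)} = -11$ ($E{\left(F \right)} = -69 + 58 = -11$)
$\frac{E{\left(-183 \right)}}{K{\left(X{\left(-3 \right)},146 \right)}} + \frac{15096}{Q{\left(-161 \right)}} = - \frac{11}{-151} + \frac{15096}{-16 + 8 \left(-161\right)} = \left(-11\right) \left(- \frac{1}{151}\right) + \frac{15096}{-16 - 1288} = \frac{11}{151} + \frac{15096}{-1304} = \frac{11}{151} + 15096 \left(- \frac{1}{1304}\right) = \frac{11}{151} - \frac{1887}{163} = - \frac{283144}{24613}$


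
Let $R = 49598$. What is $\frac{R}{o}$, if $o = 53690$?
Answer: $\frac{24799}{26845} \approx 0.92378$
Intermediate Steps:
$\frac{R}{o} = \frac{49598}{53690} = 49598 \cdot \frac{1}{53690} = \frac{24799}{26845}$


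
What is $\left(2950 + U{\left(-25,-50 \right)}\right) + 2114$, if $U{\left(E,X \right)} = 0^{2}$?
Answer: $5064$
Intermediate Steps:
$U{\left(E,X \right)} = 0$
$\left(2950 + U{\left(-25,-50 \right)}\right) + 2114 = \left(2950 + 0\right) + 2114 = 2950 + 2114 = 5064$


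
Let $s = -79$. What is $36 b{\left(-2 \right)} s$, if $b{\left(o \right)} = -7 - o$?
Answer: $14220$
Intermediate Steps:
$36 b{\left(-2 \right)} s = 36 \left(-7 - -2\right) \left(-79\right) = 36 \left(-7 + 2\right) \left(-79\right) = 36 \left(-5\right) \left(-79\right) = \left(-180\right) \left(-79\right) = 14220$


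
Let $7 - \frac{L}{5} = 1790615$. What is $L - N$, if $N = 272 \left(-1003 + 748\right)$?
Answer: $-8883680$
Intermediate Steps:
$L = -8953040$ ($L = 35 - 8953075 = -8953040$)
$N = -69360$ ($N = 272 \left(-255\right) = -69360$)
$L - N = -8953040 - -69360 = -8953040 + 69360 = -8883680$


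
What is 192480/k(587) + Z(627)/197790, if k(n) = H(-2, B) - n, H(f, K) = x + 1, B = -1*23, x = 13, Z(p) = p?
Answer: -222633099/662770 ≈ -335.91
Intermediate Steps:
B = -23
H(f, K) = 14 (H(f, K) = 13 + 1 = 14)
k(n) = 14 - n
192480/k(587) + Z(627)/197790 = 192480/(14 - 1*587) + 627/197790 = 192480/(14 - 587) + 627*(1/197790) = 192480/(-573) + 11/3470 = 192480*(-1/573) + 11/3470 = -64160/191 + 11/3470 = -222633099/662770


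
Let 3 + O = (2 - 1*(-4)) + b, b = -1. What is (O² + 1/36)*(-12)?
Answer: -145/3 ≈ -48.333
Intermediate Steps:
O = 2 (O = -3 + ((2 - 1*(-4)) - 1) = -3 + ((2 + 4) - 1) = -3 + (6 - 1) = -3 + 5 = 2)
(O² + 1/36)*(-12) = (2² + 1/36)*(-12) = (4 + 1/36)*(-12) = (145/36)*(-12) = -145/3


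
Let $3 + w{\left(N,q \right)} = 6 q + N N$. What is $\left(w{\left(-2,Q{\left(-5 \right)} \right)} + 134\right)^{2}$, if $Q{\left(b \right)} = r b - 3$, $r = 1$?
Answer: $7569$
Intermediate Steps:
$Q{\left(b \right)} = -3 + b$ ($Q{\left(b \right)} = 1 b - 3 = b - 3 = -3 + b$)
$w{\left(N,q \right)} = -3 + N^{2} + 6 q$ ($w{\left(N,q \right)} = -3 + \left(6 q + N N\right) = -3 + \left(6 q + N^{2}\right) = -3 + \left(N^{2} + 6 q\right) = -3 + N^{2} + 6 q$)
$\left(w{\left(-2,Q{\left(-5 \right)} \right)} + 134\right)^{2} = \left(\left(-3 + \left(-2\right)^{2} + 6 \left(-3 - 5\right)\right) + 134\right)^{2} = \left(\left(-3 + 4 + 6 \left(-8\right)\right) + 134\right)^{2} = \left(\left(-3 + 4 - 48\right) + 134\right)^{2} = \left(-47 + 134\right)^{2} = 87^{2} = 7569$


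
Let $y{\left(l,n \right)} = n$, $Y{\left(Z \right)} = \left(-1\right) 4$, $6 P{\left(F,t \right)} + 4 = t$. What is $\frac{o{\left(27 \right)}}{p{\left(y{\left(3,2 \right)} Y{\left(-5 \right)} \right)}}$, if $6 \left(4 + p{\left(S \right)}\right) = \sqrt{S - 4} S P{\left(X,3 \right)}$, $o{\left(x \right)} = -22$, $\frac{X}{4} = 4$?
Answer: $\frac{297}{56} + \frac{33 i \sqrt{3}}{56} \approx 5.3036 + 1.0207 i$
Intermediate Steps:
$X = 16$ ($X = 4 \cdot 4 = 16$)
$P{\left(F,t \right)} = - \frac{2}{3} + \frac{t}{6}$
$Y{\left(Z \right)} = -4$
$p{\left(S \right)} = -4 - \frac{S \sqrt{-4 + S}}{36}$ ($p{\left(S \right)} = -4 + \frac{\sqrt{S - 4} S \left(- \frac{2}{3} + \frac{1}{6} \cdot 3\right)}{6} = -4 + \frac{\sqrt{-4 + S} S \left(- \frac{2}{3} + \frac{1}{2}\right)}{6} = -4 + \frac{S \sqrt{-4 + S} \left(- \frac{1}{6}\right)}{6} = -4 + \frac{\left(- \frac{1}{6}\right) S \sqrt{-4 + S}}{6} = -4 - \frac{S \sqrt{-4 + S}}{36}$)
$\frac{o{\left(27 \right)}}{p{\left(y{\left(3,2 \right)} Y{\left(-5 \right)} \right)}} = - \frac{22}{-4 - \frac{2 \left(-4\right) \sqrt{-4 + 2 \left(-4\right)}}{36}} = - \frac{22}{-4 - - \frac{2 \sqrt{-4 - 8}}{9}} = - \frac{22}{-4 - - \frac{2 \sqrt{-12}}{9}} = - \frac{22}{-4 - - \frac{2 \cdot 2 i \sqrt{3}}{9}} = - \frac{22}{-4 + \frac{4 i \sqrt{3}}{9}}$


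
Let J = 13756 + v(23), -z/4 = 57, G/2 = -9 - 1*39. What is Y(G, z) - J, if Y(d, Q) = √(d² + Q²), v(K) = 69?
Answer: -13825 + 60*√17 ≈ -13578.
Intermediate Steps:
G = -96 (G = 2*(-9 - 1*39) = 2*(-9 - 39) = 2*(-48) = -96)
z = -228 (z = -4*57 = -228)
Y(d, Q) = √(Q² + d²)
J = 13825 (J = 13756 + 69 = 13825)
Y(G, z) - J = √((-228)² + (-96)²) - 1*13825 = √(51984 + 9216) - 13825 = √61200 - 13825 = 60*√17 - 13825 = -13825 + 60*√17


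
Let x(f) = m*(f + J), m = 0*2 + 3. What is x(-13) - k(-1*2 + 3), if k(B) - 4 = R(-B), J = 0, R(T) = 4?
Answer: -47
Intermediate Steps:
m = 3 (m = 0 + 3 = 3)
x(f) = 3*f (x(f) = 3*(f + 0) = 3*f)
k(B) = 8 (k(B) = 4 + 4 = 8)
x(-13) - k(-1*2 + 3) = 3*(-13) - 1*8 = -39 - 8 = -47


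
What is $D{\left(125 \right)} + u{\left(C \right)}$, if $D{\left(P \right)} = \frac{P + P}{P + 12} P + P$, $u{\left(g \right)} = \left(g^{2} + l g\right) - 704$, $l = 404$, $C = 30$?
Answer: $\frac{1735667}{137} \approx 12669.0$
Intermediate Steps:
$u{\left(g \right)} = -704 + g^{2} + 404 g$ ($u{\left(g \right)} = \left(g^{2} + 404 g\right) - 704 = -704 + g^{2} + 404 g$)
$D{\left(P \right)} = P + \frac{2 P^{2}}{12 + P}$ ($D{\left(P \right)} = \frac{2 P}{12 + P} P + P = \frac{2 P^{2}}{12 + P} + P = P + \frac{2 P^{2}}{12 + P}$)
$D{\left(125 \right)} + u{\left(C \right)} = 3 \cdot 125 \frac{1}{12 + 125} \left(4 + 125\right) + \left(-704 + 30^{2} + 404 \cdot 30\right) = 3 \cdot 125 \cdot \frac{1}{137} \cdot 129 + \left(-704 + 900 + 12120\right) = 3 \cdot 125 \cdot \frac{1}{137} \cdot 129 + 12316 = \frac{48375}{137} + 12316 = \frac{1735667}{137}$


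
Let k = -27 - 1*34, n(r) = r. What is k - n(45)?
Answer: -106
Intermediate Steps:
k = -61 (k = -27 - 34 = -61)
k - n(45) = -61 - 1*45 = -61 - 45 = -106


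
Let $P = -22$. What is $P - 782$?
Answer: $-804$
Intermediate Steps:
$P - 782 = -22 - 782 = -804$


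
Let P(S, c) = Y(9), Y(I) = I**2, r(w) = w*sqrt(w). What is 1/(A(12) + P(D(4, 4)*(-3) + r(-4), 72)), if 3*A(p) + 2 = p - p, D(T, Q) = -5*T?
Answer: 3/241 ≈ 0.012448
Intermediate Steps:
r(w) = w**(3/2)
P(S, c) = 81 (P(S, c) = 9**2 = 81)
A(p) = -2/3 (A(p) = -2/3 + (p - p)/3 = -2/3 + (1/3)*0 = -2/3 + 0 = -2/3)
1/(A(12) + P(D(4, 4)*(-3) + r(-4), 72)) = 1/(-2/3 + 81) = 1/(241/3) = 3/241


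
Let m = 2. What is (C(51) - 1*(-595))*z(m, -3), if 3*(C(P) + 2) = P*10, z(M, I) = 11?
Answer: 8393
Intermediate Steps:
C(P) = -2 + 10*P/3 (C(P) = -2 + (P*10)/3 = -2 + (10*P)/3 = -2 + 10*P/3)
(C(51) - 1*(-595))*z(m, -3) = ((-2 + (10/3)*51) - 1*(-595))*11 = ((-2 + 170) + 595)*11 = (168 + 595)*11 = 763*11 = 8393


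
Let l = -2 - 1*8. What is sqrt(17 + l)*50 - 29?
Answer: -29 + 50*sqrt(7) ≈ 103.29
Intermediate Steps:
l = -10 (l = -2 - 8 = -10)
sqrt(17 + l)*50 - 29 = sqrt(17 - 10)*50 - 29 = sqrt(7)*50 - 29 = 50*sqrt(7) - 29 = -29 + 50*sqrt(7)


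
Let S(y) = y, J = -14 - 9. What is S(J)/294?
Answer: -23/294 ≈ -0.078231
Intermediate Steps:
J = -23
S(J)/294 = -23/294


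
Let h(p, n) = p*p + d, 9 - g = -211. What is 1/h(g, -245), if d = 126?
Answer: 1/48526 ≈ 2.0608e-5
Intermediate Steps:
g = 220 (g = 9 - 1*(-211) = 9 + 211 = 220)
h(p, n) = 126 + p² (h(p, n) = p*p + 126 = p² + 126 = 126 + p²)
1/h(g, -245) = 1/(126 + 220²) = 1/(126 + 48400) = 1/48526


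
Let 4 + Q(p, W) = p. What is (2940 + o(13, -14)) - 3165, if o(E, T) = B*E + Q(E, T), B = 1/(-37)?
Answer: -8005/37 ≈ -216.35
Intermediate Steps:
B = -1/37 ≈ -0.027027
Q(p, W) = -4 + p
o(E, T) = -4 + 36*E/37 (o(E, T) = -E/37 + (-4 + E) = -4 + 36*E/37)
(2940 + o(13, -14)) - 3165 = (2940 + (-4 + (36/37)*13)) - 3165 = (2940 + (-4 + 468/37)) - 3165 = (2940 + 320/37) - 3165 = 109100/37 - 3165 = -8005/37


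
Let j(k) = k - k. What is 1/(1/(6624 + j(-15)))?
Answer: 6624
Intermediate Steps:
j(k) = 0
1/(1/(6624 + j(-15))) = 1/(1/(6624 + 0)) = 1/(1/6624) = 6624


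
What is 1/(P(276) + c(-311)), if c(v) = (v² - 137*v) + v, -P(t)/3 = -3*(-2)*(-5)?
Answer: 1/139107 ≈ 7.1887e-6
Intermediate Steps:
P(t) = 90 (P(t) = -3*(-3*(-2))*(-5) = -18*(-5) = -3*(-30) = 90)
c(v) = v² - 136*v
1/(P(276) + c(-311)) = 1/(90 - 311*(-136 - 311)) = 1/(90 - 311*(-447)) = 1/(90 + 139017) = 1/139107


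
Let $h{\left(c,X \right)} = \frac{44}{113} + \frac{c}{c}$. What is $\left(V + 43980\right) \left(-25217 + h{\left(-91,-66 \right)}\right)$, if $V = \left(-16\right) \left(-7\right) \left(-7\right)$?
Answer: $- \frac{123081127344}{113} \approx -1.0892 \cdot 10^{9}$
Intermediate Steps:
$h{\left(c,X \right)} = \frac{157}{113}$ ($h{\left(c,X \right)} = 44 \cdot \frac{1}{113} + 1 = \frac{44}{113} + 1 = \frac{157}{113}$)
$V = -784$ ($V = 112 \left(-7\right) = -784$)
$\left(V + 43980\right) \left(-25217 + h{\left(-91,-66 \right)}\right) = \left(-784 + 43980\right) \left(-25217 + \frac{157}{113}\right) = 43196 \left(- \frac{2849364}{113}\right) = - \frac{123081127344}{113}$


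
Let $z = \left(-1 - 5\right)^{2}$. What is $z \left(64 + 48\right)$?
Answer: $4032$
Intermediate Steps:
$z = 36$ ($z = \left(-6\right)^{2} = 36$)
$z \left(64 + 48\right) = 36 \left(64 + 48\right) = 36 \cdot 112 = 4032$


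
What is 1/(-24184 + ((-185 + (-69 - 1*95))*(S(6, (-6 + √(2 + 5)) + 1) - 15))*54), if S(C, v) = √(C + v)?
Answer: 1/(258506 - 18846*√(1 + √7)) ≈ 4.4939e-6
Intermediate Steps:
1/(-24184 + ((-185 + (-69 - 1*95))*(S(6, (-6 + √(2 + 5)) + 1) - 15))*54) = 1/(-24184 + ((-185 + (-69 - 1*95))*(√(6 + ((-6 + √(2 + 5)) + 1)) - 15))*54) = 1/(-24184 + ((-185 + (-69 - 95))*(√(6 + ((-6 + √7) + 1)) - 15))*54) = 1/(-24184 + ((-185 - 164)*(√(6 + (-5 + √7)) - 15))*54) = 1/(-24184 - 349*(√(1 + √7) - 15)*54) = 1/(-24184 - 349*(-15 + √(1 + √7))*54) = 1/(-24184 + (5235 - 349*√(1 + √7))*54) = 1/(-24184 + (282690 - 18846*√(1 + √7))) = 1/(258506 - 18846*√(1 + √7))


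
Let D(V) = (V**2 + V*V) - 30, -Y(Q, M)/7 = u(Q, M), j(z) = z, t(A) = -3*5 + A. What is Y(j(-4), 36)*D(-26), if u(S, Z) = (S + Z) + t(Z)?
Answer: -490462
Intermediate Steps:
t(A) = -15 + A
u(S, Z) = -15 + S + 2*Z (u(S, Z) = (S + Z) + (-15 + Z) = -15 + S + 2*Z)
Y(Q, M) = 105 - 14*M - 7*Q (Y(Q, M) = -7*(-15 + Q + 2*M) = 105 - 14*M - 7*Q)
D(V) = -30 + 2*V**2 (D(V) = (V**2 + V**2) - 30 = 2*V**2 - 30 = -30 + 2*V**2)
Y(j(-4), 36)*D(-26) = (105 - 14*36 - 7*(-4))*(-30 + 2*(-26)**2) = (105 - 504 + 28)*(-30 + 2*676) = -371*(-30 + 1352) = -371*1322 = -490462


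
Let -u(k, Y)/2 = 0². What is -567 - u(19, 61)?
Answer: -567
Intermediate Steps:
u(k, Y) = 0 (u(k, Y) = -2*0² = -2*0 = 0)
-567 - u(19, 61) = -567 - 1*0 = -567 + 0 = -567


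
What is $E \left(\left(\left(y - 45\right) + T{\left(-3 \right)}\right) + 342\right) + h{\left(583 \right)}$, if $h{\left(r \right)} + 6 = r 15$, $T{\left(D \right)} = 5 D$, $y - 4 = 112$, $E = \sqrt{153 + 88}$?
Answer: $8739 + 398 \sqrt{241} \approx 14918.0$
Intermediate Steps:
$E = \sqrt{241} \approx 15.524$
$y = 116$ ($y = 4 + 112 = 116$)
$h{\left(r \right)} = -6 + 15 r$ ($h{\left(r \right)} = -6 + r 15 = -6 + 15 r$)
$E \left(\left(\left(y - 45\right) + T{\left(-3 \right)}\right) + 342\right) + h{\left(583 \right)} = \sqrt{241} \left(\left(\left(116 - 45\right) + 5 \left(-3\right)\right) + 342\right) + \left(-6 + 15 \cdot 583\right) = \sqrt{241} \left(\left(71 - 15\right) + 342\right) + \left(-6 + 8745\right) = \sqrt{241} \left(56 + 342\right) + 8739 = \sqrt{241} \cdot 398 + 8739 = 398 \sqrt{241} + 8739 = 8739 + 398 \sqrt{241}$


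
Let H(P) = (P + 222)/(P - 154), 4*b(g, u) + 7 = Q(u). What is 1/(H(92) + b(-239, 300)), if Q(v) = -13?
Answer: -31/312 ≈ -0.099359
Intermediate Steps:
b(g, u) = -5 (b(g, u) = -7/4 + (1/4)*(-13) = -7/4 - 13/4 = -5)
H(P) = (222 + P)/(-154 + P)
1/(H(92) + b(-239, 300)) = 1/((222 + 92)/(-154 + 92) - 5) = 1/(314/(-62) - 5) = 1/(-1/62*314 - 5) = 1/(-157/31 - 5) = 1/(-312/31) = -31/312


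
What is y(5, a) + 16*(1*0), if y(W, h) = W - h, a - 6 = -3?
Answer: 2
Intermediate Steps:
a = 3 (a = 6 - 3 = 3)
y(5, a) + 16*(1*0) = (5 - 1*3) + 16*(1*0) = (5 - 3) + 16*0 = 2 + 0 = 2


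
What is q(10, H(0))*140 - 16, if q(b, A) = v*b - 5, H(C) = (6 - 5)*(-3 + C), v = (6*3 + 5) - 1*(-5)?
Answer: 38484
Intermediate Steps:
v = 28 (v = (18 + 5) + 5 = 23 + 5 = 28)
H(C) = -3 + C (H(C) = 1*(-3 + C) = -3 + C)
q(b, A) = -5 + 28*b (q(b, A) = 28*b - 5 = -5 + 28*b)
q(10, H(0))*140 - 16 = (-5 + 28*10)*140 - 16 = (-5 + 280)*140 - 16 = 275*140 - 16 = 38500 - 16 = 38484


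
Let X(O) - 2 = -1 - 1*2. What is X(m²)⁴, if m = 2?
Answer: 1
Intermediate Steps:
X(O) = -1 (X(O) = 2 + (-1 - 1*2) = 2 + (-1 - 2) = 2 - 3 = -1)
X(m²)⁴ = (-1)⁴ = 1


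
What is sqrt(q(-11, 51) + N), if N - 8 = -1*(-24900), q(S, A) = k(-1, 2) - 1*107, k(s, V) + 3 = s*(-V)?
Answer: 20*sqrt(62) ≈ 157.48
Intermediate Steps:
k(s, V) = -3 - V*s (k(s, V) = -3 + s*(-V) = -3 - V*s)
q(S, A) = -108 (q(S, A) = (-3 - 1*2*(-1)) - 1*107 = (-3 + 2) - 107 = -1 - 107 = -108)
N = 24908 (N = 8 - 1*(-24900) = 8 + 24900 = 24908)
sqrt(q(-11, 51) + N) = sqrt(-108 + 24908) = sqrt(24800) = 20*sqrt(62)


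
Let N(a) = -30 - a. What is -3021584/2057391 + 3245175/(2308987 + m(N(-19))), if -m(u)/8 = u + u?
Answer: -100245378589/1583617057911 ≈ -0.063302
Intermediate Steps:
m(u) = -16*u (m(u) = -8*(u + u) = -16*u)
-3021584/2057391 + 3245175/(2308987 + m(N(-19))) = -3021584/2057391 + 3245175/(2308987 - 16*(-30 - 1*(-19))) = -3021584*1/2057391 + 3245175/(2308987 - 16*(-30 + 19)) = -3021584/2057391 + 3245175/(2308987 - 16*(-11)) = -3021584/2057391 + 3245175/(2308987 + 176) = -3021584/2057391 + 3245175/2309163 = -3021584/2057391 + 3245175*(1/2309163) = -3021584/2057391 + 1081725/769721 = -100245378589/1583617057911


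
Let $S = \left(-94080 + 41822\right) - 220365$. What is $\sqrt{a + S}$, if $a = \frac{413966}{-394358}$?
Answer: $\frac{50 i \sqrt{4239801025805}}{197179} \approx 522.13 i$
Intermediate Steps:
$a = - \frac{206983}{197179}$ ($a = 413966 \left(- \frac{1}{394358}\right) = - \frac{206983}{197179} \approx -1.0497$)
$S = -272623$ ($S = -52258 - 220365 = -272623$)
$\sqrt{a + S} = \sqrt{- \frac{206983}{197179} - 272623} = \sqrt{- \frac{53755737500}{197179}} = \frac{50 i \sqrt{4239801025805}}{197179}$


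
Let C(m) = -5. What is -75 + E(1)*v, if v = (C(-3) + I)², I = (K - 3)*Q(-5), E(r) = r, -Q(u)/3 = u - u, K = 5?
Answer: -50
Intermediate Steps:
Q(u) = 0 (Q(u) = -3*(u - u) = -3*0 = 0)
I = 0 (I = (5 - 3)*0 = 2*0 = 0)
v = 25 (v = (-5 + 0)² = (-5)² = 25)
-75 + E(1)*v = -75 + 1*25 = -75 + 25 = -50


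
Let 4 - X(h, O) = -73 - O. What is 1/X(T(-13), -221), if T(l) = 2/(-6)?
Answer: -1/144 ≈ -0.0069444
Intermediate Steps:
T(l) = -⅓ (T(l) = 2*(-⅙) = -⅓)
X(h, O) = 77 + O (X(h, O) = 4 - (-73 - O) = 4 + (73 + O) = 77 + O)
1/X(T(-13), -221) = 1/(77 - 221) = 1/(-144) = -1/144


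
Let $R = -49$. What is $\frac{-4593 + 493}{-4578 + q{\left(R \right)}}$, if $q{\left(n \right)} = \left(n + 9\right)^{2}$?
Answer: $\frac{2050}{1489} \approx 1.3768$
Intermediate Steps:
$q{\left(n \right)} = \left(9 + n\right)^{2}$
$\frac{-4593 + 493}{-4578 + q{\left(R \right)}} = \frac{-4593 + 493}{-4578 + \left(9 - 49\right)^{2}} = - \frac{4100}{-4578 + \left(-40\right)^{2}} = - \frac{4100}{-4578 + 1600} = - \frac{4100}{-2978} = \left(-4100\right) \left(- \frac{1}{2978}\right) = \frac{2050}{1489}$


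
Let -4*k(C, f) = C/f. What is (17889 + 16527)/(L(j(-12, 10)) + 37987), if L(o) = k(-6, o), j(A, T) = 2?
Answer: 137664/151951 ≈ 0.90598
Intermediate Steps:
k(C, f) = -C/(4*f)
L(o) = 3/(2*o) (L(o) = -¼*(-6)/o = 3/(2*o))
(17889 + 16527)/(L(j(-12, 10)) + 37987) = (17889 + 16527)/((3/2)/2 + 37987) = 34416/((3/2)*(½) + 37987) = 34416/(¾ + 37987) = 34416/(151951/4) = 34416*(4/151951) = 137664/151951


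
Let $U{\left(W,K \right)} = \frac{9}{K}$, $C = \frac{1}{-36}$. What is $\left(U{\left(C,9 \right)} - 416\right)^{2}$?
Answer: $172225$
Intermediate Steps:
$C = - \frac{1}{36} \approx -0.027778$
$\left(U{\left(C,9 \right)} - 416\right)^{2} = \left(\frac{9}{9} - 416\right)^{2} = \left(9 \cdot \frac{1}{9} - 416\right)^{2} = \left(1 - 416\right)^{2} = \left(-415\right)^{2} = 172225$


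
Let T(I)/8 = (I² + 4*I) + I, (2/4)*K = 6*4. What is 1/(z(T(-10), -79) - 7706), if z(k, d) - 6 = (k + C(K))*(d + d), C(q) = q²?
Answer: -1/434932 ≈ -2.2992e-6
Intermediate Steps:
K = 48 (K = 2*(6*4) = 2*24 = 48)
T(I) = 8*I² + 40*I (T(I) = 8*((I² + 4*I) + I) = 8*(I² + 5*I) = 8*I² + 40*I)
z(k, d) = 6 + 2*d*(2304 + k) (z(k, d) = 6 + (k + 48²)*(d + d) = 6 + (k + 2304)*(2*d) = 6 + (2304 + k)*(2*d) = 6 + 2*d*(2304 + k))
1/(z(T(-10), -79) - 7706) = 1/((6 + 4608*(-79) + 2*(-79)*(8*(-10)*(5 - 10))) - 7706) = 1/((6 - 364032 + 2*(-79)*(8*(-10)*(-5))) - 7706) = 1/((6 - 364032 + 2*(-79)*400) - 7706) = 1/((6 - 364032 - 63200) - 7706) = 1/(-427226 - 7706) = 1/(-434932) = -1/434932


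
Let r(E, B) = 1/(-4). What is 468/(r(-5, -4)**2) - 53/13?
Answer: 97291/13 ≈ 7483.9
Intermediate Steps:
r(E, B) = -1/4
468/(r(-5, -4)**2) - 53/13 = 468/((-1/4)**2) - 53/13 = 468/(1/16) - 53*1/13 = 468*16 - 53/13 = 7488 - 53/13 = 97291/13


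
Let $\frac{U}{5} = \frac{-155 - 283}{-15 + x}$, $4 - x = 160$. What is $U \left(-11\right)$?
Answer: $- \frac{8030}{57} \approx -140.88$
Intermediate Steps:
$x = -156$ ($x = 4 - 160 = -156$)
$U = \frac{730}{57}$ ($U = 5 \frac{-155 - 283}{-15 - 156} = 5 \left(- \frac{438}{-171}\right) = 5 \left(\left(-438\right) \left(- \frac{1}{171}\right)\right) = 5 \cdot \frac{146}{57} = \frac{730}{57} \approx 12.807$)
$U \left(-11\right) = \frac{730}{57} \left(-11\right) = - \frac{8030}{57}$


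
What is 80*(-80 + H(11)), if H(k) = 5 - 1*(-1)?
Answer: -5920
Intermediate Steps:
H(k) = 6 (H(k) = 5 + 1 = 6)
80*(-80 + H(11)) = 80*(-80 + 6) = 80*(-74) = -5920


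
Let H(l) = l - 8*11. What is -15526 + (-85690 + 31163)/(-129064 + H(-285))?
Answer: -182689485/11767 ≈ -15526.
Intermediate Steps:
H(l) = -88 + l (H(l) = l - 88 = -88 + l)
-15526 + (-85690 + 31163)/(-129064 + H(-285)) = -15526 + (-85690 + 31163)/(-129064 + (-88 - 285)) = -15526 - 54527/(-129064 - 373) = -15526 - 54527/(-129437) = -15526 - 54527*(-1/129437) = -15526 + 4957/11767 = -182689485/11767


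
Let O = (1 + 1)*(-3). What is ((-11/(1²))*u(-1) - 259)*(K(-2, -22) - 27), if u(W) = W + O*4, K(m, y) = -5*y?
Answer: 1328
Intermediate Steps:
O = -6 (O = 2*(-3) = -6)
u(W) = -24 + W (u(W) = W - 6*4 = W - 24 = -24 + W)
((-11/(1²))*u(-1) - 259)*(K(-2, -22) - 27) = ((-11/(1²))*(-24 - 1) - 259)*(-5*(-22) - 27) = (-11/1*(-25) - 259)*(110 - 27) = (-11*1*(-25) - 259)*83 = (-11*(-25) - 259)*83 = (275 - 259)*83 = 16*83 = 1328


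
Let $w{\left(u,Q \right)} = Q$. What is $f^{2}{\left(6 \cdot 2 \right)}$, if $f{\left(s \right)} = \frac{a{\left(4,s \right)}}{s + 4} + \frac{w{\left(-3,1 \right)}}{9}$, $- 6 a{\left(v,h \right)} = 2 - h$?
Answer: $\frac{961}{20736} \approx 0.046345$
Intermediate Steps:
$a{\left(v,h \right)} = - \frac{1}{3} + \frac{h}{6}$ ($a{\left(v,h \right)} = - \frac{2 - h}{6} = - \frac{1}{3} + \frac{h}{6}$)
$f{\left(s \right)} = \frac{1}{9} + \frac{- \frac{1}{3} + \frac{s}{6}}{4 + s}$ ($f{\left(s \right)} = \frac{- \frac{1}{3} + \frac{s}{6}}{s + 4} + 1 \cdot \frac{1}{9} = \frac{- \frac{1}{3} + \frac{s}{6}}{4 + s} + 1 \cdot \frac{1}{9} = \frac{- \frac{1}{3} + \frac{s}{6}}{4 + s} + \frac{1}{9} = \frac{1}{9} + \frac{- \frac{1}{3} + \frac{s}{6}}{4 + s}$)
$f^{2}{\left(6 \cdot 2 \right)} = \left(\frac{2 + 5 \cdot 6 \cdot 2}{18 \left(4 + 6 \cdot 2\right)}\right)^{2} = \left(\frac{2 + 5 \cdot 12}{18 \left(4 + 12\right)}\right)^{2} = \left(\frac{2 + 60}{18 \cdot 16}\right)^{2} = \left(\frac{1}{18} \cdot \frac{1}{16} \cdot 62\right)^{2} = \left(\frac{31}{144}\right)^{2} = \frac{961}{20736}$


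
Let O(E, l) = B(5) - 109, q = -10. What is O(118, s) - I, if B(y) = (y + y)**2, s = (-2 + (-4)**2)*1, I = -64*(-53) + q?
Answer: -3391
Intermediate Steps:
I = 3382 (I = -64*(-53) - 10 = 3392 - 10 = 3382)
s = 14 (s = (-2 + 16)*1 = 14*1 = 14)
B(y) = 4*y**2 (B(y) = (2*y)**2 = 4*y**2)
O(E, l) = -9 (O(E, l) = 4*5**2 - 109 = 4*25 - 109 = 100 - 109 = -9)
O(118, s) - I = -9 - 1*3382 = -9 - 3382 = -3391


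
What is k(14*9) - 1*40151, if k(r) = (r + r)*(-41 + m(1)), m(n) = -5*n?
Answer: -51743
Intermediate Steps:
k(r) = -92*r (k(r) = (r + r)*(-41 - 5*1) = (2*r)*(-41 - 5) = (2*r)*(-46) = -92*r)
k(14*9) - 1*40151 = -1288*9 - 1*40151 = -92*126 - 40151 = -11592 - 40151 = -51743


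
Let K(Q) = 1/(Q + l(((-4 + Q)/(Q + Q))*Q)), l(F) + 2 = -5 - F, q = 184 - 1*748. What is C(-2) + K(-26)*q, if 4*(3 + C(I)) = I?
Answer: 167/6 ≈ 27.833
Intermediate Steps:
C(I) = -3 + I/4
q = -564 (q = 184 - 748 = -564)
l(F) = -7 - F (l(F) = -2 + (-5 - F) = -7 - F)
K(Q) = 1/(-5 + Q/2) (K(Q) = 1/(Q + (-7 - (-4 + Q)/(Q + Q)*Q)) = 1/(Q + (-7 - (-4 + Q)/((2*Q))*Q)) = 1/(Q + (-7 - (-4 + Q)*(1/(2*Q))*Q)) = 1/(Q + (-7 - (-4 + Q)/(2*Q)*Q)) = 1/(Q + (-7 - (-2 + Q/2))) = 1/(Q + (-7 + (2 - Q/2))) = 1/(Q + (-5 - Q/2)) = 1/(-5 + Q/2))
C(-2) + K(-26)*q = (-3 + (¼)*(-2)) + (2/(-10 - 26))*(-564) = (-3 - ½) + (2/(-36))*(-564) = -7/2 + (2*(-1/36))*(-564) = -7/2 - 1/18*(-564) = -7/2 + 94/3 = 167/6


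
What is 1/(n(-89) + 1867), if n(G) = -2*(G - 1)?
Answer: 1/2047 ≈ 0.00048852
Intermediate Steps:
n(G) = 2 - 2*G (n(G) = -2*(-1 + G) = 2 - 2*G)
1/(n(-89) + 1867) = 1/((2 - 2*(-89)) + 1867) = 1/((2 + 178) + 1867) = 1/(180 + 1867) = 1/2047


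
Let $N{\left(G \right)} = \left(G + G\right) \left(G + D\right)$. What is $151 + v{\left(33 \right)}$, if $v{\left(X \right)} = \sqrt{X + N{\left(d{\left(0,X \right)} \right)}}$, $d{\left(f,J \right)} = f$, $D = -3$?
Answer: $151 + \sqrt{33} \approx 156.74$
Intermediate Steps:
$N{\left(G \right)} = 2 G \left(-3 + G\right)$ ($N{\left(G \right)} = \left(G + G\right) \left(G - 3\right) = 2 G \left(-3 + G\right)$)
$v{\left(X \right)} = \sqrt{X}$ ($v{\left(X \right)} = \sqrt{X + 2 \cdot 0 \left(-3 + 0\right)} = \sqrt{X + 2 \cdot 0 \left(-3\right)} = \sqrt{X + 0} = \sqrt{X}$)
$151 + v{\left(33 \right)} = 151 + \sqrt{33}$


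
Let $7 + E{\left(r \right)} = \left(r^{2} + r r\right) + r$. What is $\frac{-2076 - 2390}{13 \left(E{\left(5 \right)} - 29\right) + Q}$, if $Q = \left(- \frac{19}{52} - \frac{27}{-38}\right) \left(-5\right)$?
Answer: $- \frac{4412408}{242331} \approx -18.208$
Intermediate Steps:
$E{\left(r \right)} = -7 + r + 2 r^{2}$ ($E{\left(r \right)} = -7 + \left(\left(r^{2} + r r\right) + r\right) = -7 + \left(\left(r^{2} + r^{2}\right) + r\right) = -7 + \left(2 r^{2} + r\right) = -7 + \left(r + 2 r^{2}\right) = -7 + r + 2 r^{2}$)
$Q = - \frac{1705}{988}$ ($Q = \left(\left(-19\right) \frac{1}{52} - - \frac{27}{38}\right) \left(-5\right) = \left(- \frac{19}{52} + \frac{27}{38}\right) \left(-5\right) = \frac{341}{988} \left(-5\right) = - \frac{1705}{988} \approx -1.7257$)
$\frac{-2076 - 2390}{13 \left(E{\left(5 \right)} - 29\right) + Q} = \frac{-2076 - 2390}{13 \left(\left(-7 + 5 + 2 \cdot 5^{2}\right) - 29\right) - \frac{1705}{988}} = - \frac{4466}{13 \left(\left(-7 + 5 + 2 \cdot 25\right) - 29\right) - \frac{1705}{988}} = - \frac{4466}{13 \left(\left(-7 + 5 + 50\right) - 29\right) - \frac{1705}{988}} = - \frac{4466}{13 \left(48 - 29\right) - \frac{1705}{988}} = - \frac{4466}{13 \cdot 19 - \frac{1705}{988}} = - \frac{4466}{247 - \frac{1705}{988}} = - \frac{4466}{\frac{242331}{988}} = \left(-4466\right) \frac{988}{242331} = - \frac{4412408}{242331}$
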